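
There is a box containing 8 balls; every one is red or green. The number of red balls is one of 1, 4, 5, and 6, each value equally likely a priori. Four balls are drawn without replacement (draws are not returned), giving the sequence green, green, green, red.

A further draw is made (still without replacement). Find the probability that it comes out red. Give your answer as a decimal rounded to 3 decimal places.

Compute the likelihood of the observed sequence for each case: P(data | r = 1) = (7/8)(6/7)(5/6)(1/5) = 1/8; P(data | r = 4) = (4/8)(3/7)(2/6)(4/5) = 2/35; P(data | r = 5) = (3/8)(2/7)(1/6)(5/5) = 1/56; P(data | r = 6) = (2/8)(1/7)(0/6) = 0.
Multiplying each by its prior: 1/4 · 1/8 = 1/32, 1/4 · 2/35 = 1/70, 1/4 · 1/56 = 1/224, 1/4 · 0 = 0; with total 1/20.
The posterior is then P(r = 1 | data) = 5/8, P(r = 4 | data) = 2/7, P(r = 5 | data) = 5/56, P(r = 6 | data) = 0.
The predictive probability is P(red next | data) = (0)(5/8) + (3/4)(2/7) + (1)(5/56) = 17/56.

0.304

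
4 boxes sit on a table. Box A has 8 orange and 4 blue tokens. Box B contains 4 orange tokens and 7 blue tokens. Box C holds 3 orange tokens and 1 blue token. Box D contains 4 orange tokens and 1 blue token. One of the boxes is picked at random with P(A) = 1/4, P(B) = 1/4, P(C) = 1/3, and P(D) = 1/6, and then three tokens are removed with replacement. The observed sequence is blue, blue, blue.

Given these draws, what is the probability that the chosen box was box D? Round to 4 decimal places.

Under each hypothesis, the probability of the observed sequence is: P(data | box A) = (4/12)(4/12)(4/12) = 0.037037; P(data | box B) = (7/11)(7/11)(7/11) = 0.2577; P(data | box C) = (1/4)(1/4)(1/4) = 0.015625; P(data | box D) = (1/5)(1/5)(1/5) = 0.008.
The prior-weighted likelihoods are 1/4 · 0.037037 = 0.0092593, 1/4 · 0.2577 = 0.064425, 1/3 · 0.015625 = 0.0052083, 1/6 · 0.008 = 0.0013333; these sum to 0.080226.
By Bayes' rule, P(box D | data) = (0.0013333) / (0.080226) = 0.01662.

0.0166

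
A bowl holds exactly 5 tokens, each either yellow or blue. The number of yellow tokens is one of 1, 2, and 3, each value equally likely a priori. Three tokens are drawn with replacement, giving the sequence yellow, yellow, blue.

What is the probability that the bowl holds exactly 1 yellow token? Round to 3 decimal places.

0.118

Compute the likelihood of the observed sequence for each case: P(data | r = 1) = (1/5)(1/5)(4/5) = 4/125; P(data | r = 2) = (2/5)(2/5)(3/5) = 12/125; P(data | r = 3) = (3/5)(3/5)(2/5) = 18/125.
Weighting by the prior gives 1/3 · 4/125 = 4/375, 1/3 · 12/125 = 4/125, 1/3 · 18/125 = 6/125; these sum to 34/375.
So P(r = 1 | data) = (4/375) / (34/375) = 2/17.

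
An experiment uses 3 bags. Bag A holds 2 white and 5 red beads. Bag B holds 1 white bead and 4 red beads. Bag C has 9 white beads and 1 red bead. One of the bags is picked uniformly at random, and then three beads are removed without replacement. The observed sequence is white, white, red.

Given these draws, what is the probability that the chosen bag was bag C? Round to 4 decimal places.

For each hypothesis, P(data | H) works out to: P(data | bag A) = (2/7)(1/6)(5/5) = 1/21; P(data | bag B) = (1/5)(0/4) = 0; P(data | bag C) = (9/10)(8/9)(1/8) = 1/10.
Multiplying each by its prior: 1/3 · 1/21 = 1/63, 1/3 · 0 = 0, 1/3 · 1/10 = 1/30; these sum to 31/630.
Therefore the posterior P(bag C | data) = (1/30) / (31/630) = 21/31.

0.6774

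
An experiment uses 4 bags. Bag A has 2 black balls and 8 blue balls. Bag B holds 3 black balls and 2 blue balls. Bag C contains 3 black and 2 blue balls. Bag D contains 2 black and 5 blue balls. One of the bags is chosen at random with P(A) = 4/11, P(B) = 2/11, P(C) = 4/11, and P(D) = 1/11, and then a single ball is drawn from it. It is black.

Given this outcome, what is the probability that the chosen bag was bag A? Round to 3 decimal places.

0.171

Under each hypothesis, the probability of this draw is: P(data | bag A) = (2/10) = 1/5; P(data | bag B) = (3/5) = 3/5; P(data | bag C) = (3/5) = 3/5; P(data | bag D) = (2/7) = 2/7.
The prior-weighted likelihoods are 4/11 · 1/5 = 4/55, 2/11 · 3/5 = 6/55, 4/11 · 3/5 = 12/55, 1/11 · 2/7 = 2/77; with total 164/385.
By Bayes' rule, P(bag A | data) = (4/55) / (164/385) = 7/41.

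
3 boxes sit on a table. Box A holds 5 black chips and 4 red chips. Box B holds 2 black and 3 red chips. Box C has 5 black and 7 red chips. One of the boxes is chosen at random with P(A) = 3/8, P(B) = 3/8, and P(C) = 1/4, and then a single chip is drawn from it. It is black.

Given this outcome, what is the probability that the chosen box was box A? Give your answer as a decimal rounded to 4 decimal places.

0.4505

Under each hypothesis, the probability of this draw is: P(data | box A) = (5/9) = 5/9; P(data | box B) = (2/5) = 2/5; P(data | box C) = (5/12) = 5/12.
Multiplying each by its prior: 3/8 · 5/9 = 5/24, 3/8 · 2/5 = 3/20, 1/4 · 5/12 = 5/48; summing to 37/80.
So P(box A | data) = (5/24) / (37/80) = 50/111.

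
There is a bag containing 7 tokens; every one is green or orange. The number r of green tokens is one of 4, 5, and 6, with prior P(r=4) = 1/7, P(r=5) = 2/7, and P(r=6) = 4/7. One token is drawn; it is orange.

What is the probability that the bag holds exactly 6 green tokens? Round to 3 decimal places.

0.364

The likelihood of this draw under each hypothesis: P(data | r = 4) = (3/7) = 3/7; P(data | r = 5) = (2/7) = 2/7; P(data | r = 6) = (1/7) = 1/7.
Weighting by the prior gives 1/7 · 3/7 = 3/49, 2/7 · 2/7 = 4/49, 4/7 · 1/7 = 4/49; summing to 11/49.
Hence P(r = 6 | data) = (4/49) / (11/49) = 4/11.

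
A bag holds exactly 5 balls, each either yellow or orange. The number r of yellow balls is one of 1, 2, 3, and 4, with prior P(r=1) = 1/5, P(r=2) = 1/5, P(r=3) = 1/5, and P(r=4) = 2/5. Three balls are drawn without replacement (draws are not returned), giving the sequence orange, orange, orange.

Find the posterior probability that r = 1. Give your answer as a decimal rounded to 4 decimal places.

0.8000

For each hypothesis, P(data | H) works out to: P(data | r = 1) = (4/5)(3/4)(2/3) = 2/5; P(data | r = 2) = (3/5)(2/4)(1/3) = 1/10; P(data | r = 3) = (2/5)(1/4)(0/3) = 0; P(data | r = 4) = (1/5)(0/4) = 0.
The prior-weighted likelihoods are 1/5 · 2/5 = 2/25, 1/5 · 1/10 = 1/50, 1/5 · 0 = 0, 2/5 · 0 = 0; summing to 1/10.
So P(r = 1 | data) = (2/25) / (1/10) = 4/5.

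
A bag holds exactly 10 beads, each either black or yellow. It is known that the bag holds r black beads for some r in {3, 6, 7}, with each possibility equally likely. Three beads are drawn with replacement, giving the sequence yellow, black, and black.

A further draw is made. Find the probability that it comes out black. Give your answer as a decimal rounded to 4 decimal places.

0.5881

For each hypothesis, P(data | H) works out to: P(data | r = 3) = (7/10)(3/10)(3/10) = 63/1000; P(data | r = 6) = (4/10)(6/10)(6/10) = 18/125; P(data | r = 7) = (3/10)(7/10)(7/10) = 147/1000.
Multiplying each by its prior: 1/3 · 63/1000 = 21/1000, 1/3 · 18/125 = 6/125, 1/3 · 147/1000 = 49/1000; with total 59/500.
Dividing through by the total gives posterior P(r = 3 | data) = 21/118, P(r = 6 | data) = 24/59, P(r = 7 | data) = 49/118.
Averaging over the posterior, P(black next | data) = (3/10)(21/118) + (3/5)(24/59) + (7/10)(49/118) = 347/590.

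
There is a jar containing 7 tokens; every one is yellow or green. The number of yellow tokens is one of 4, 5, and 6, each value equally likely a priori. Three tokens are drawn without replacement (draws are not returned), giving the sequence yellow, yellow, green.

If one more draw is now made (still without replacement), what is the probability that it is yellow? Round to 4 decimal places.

0.7358

The likelihood of the observed sequence under each hypothesis: P(data | r = 4) = (4/7)(3/6)(3/5) = 6/35; P(data | r = 5) = (5/7)(4/6)(2/5) = 4/21; P(data | r = 6) = (6/7)(5/6)(1/5) = 1/7.
The prior-weighted likelihoods are 1/3 · 6/35 = 2/35, 1/3 · 4/21 = 4/63, 1/3 · 1/7 = 1/21; these sum to 53/315.
The posterior is then P(r = 4 | data) = 18/53, P(r = 5 | data) = 20/53, P(r = 6 | data) = 15/53.
So P(yellow next | data) = Σ P(yellow next | H) P(H | data) = (1/2)(18/53) + (3/4)(20/53) + (1)(15/53) = 39/53.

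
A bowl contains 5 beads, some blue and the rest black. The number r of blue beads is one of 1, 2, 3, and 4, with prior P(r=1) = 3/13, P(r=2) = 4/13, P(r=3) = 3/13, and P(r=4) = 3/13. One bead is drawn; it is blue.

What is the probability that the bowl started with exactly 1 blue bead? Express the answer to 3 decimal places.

For each hypothesis, P(data | H) works out to: P(data | r = 1) = (1/5) = 1/5; P(data | r = 2) = (2/5) = 2/5; P(data | r = 3) = (3/5) = 3/5; P(data | r = 4) = (4/5) = 4/5.
Weighting by the prior gives 3/13 · 1/5 = 3/65, 4/13 · 2/5 = 8/65, 3/13 · 3/5 = 9/65, 3/13 · 4/5 = 12/65; with total 32/65.
Therefore the posterior P(r = 1 | data) = (3/65) / (32/65) = 3/32.

0.094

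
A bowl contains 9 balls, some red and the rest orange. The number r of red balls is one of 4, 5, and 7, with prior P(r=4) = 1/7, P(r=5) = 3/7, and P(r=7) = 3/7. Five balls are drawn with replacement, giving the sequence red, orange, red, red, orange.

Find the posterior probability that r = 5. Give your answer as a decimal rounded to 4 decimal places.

Compute the likelihood of the observed sequence for each case: P(data | r = 4) = (4/9)(5/9)(4/9)(4/9)(5/9) = 0.027096; P(data | r = 5) = (5/9)(4/9)(5/9)(5/9)(4/9) = 0.03387; P(data | r = 7) = (7/9)(2/9)(7/9)(7/9)(2/9) = 0.023235.
Multiplying each by its prior: 1/7 · 0.027096 = 0.0038709, 3/7 · 0.03387 = 0.014516, 3/7 · 0.023235 = 0.0099578; these sum to 0.028344.
Therefore the posterior P(r = 5 | data) = (0.014516) / (0.028344) = 0.51212.

0.5121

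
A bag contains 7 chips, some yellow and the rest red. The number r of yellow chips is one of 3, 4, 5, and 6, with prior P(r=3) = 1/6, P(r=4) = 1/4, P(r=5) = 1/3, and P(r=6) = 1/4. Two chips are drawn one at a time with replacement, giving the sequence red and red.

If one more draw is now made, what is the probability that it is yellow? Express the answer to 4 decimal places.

For each hypothesis, P(data | H) works out to: P(data | r = 3) = (4/7)(4/7) = 16/49; P(data | r = 4) = (3/7)(3/7) = 9/49; P(data | r = 5) = (2/7)(2/7) = 4/49; P(data | r = 6) = (1/7)(1/7) = 1/49.
The prior-weighted likelihoods are 1/6 · 16/49 = 8/147, 1/4 · 9/49 = 9/196, 1/3 · 4/49 = 4/147, 1/4 · 1/49 = 1/196; summing to 13/98.
Normalising, the posterior is P(r = 3 | data) = 16/39, P(r = 4 | data) = 9/26, P(r = 5 | data) = 8/39, P(r = 6 | data) = 1/26.
Averaging over the posterior, P(yellow next | data) = (3/7)(16/39) + (4/7)(9/26) + (5/7)(8/39) + (6/7)(1/26) = 151/273.

0.5531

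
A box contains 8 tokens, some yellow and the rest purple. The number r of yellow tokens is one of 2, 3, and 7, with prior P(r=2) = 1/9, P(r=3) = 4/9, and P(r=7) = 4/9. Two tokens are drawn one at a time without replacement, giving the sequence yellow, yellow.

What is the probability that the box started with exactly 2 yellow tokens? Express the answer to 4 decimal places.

The likelihood of the observed sequence under each hypothesis: P(data | r = 2) = (2/8)(1/7) = 1/28; P(data | r = 3) = (3/8)(2/7) = 3/28; P(data | r = 7) = (7/8)(6/7) = 3/4.
Multiplying each by its prior: 1/9 · 1/28 = 1/252, 4/9 · 3/28 = 1/21, 4/9 · 3/4 = 1/3; summing to 97/252.
So P(r = 2 | data) = (1/252) / (97/252) = 1/97.

0.0103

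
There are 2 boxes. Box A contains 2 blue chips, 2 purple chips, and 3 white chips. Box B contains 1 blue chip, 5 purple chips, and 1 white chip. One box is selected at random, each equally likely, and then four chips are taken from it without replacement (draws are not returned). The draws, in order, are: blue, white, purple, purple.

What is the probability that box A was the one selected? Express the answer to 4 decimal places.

For each hypothesis, P(data | H) works out to: P(data | box A) = (2/7)(3/6)(2/5)(1/4) = 1/70; P(data | box B) = (1/7)(1/6)(5/5)(4/4) = 1/42.
Weighting by the prior gives 1/2 · 1/70 = 1/140, 1/2 · 1/42 = 1/84; these sum to 2/105.
So P(box A | data) = (1/140) / (2/105) = 3/8.

0.3750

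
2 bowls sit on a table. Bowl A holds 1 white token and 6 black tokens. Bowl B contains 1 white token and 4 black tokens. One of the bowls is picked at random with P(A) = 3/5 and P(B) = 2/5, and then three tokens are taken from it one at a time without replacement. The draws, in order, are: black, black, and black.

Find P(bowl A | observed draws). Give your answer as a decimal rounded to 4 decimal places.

0.6818

The likelihood of the observed sequence under each hypothesis: P(data | bowl A) = (6/7)(5/6)(4/5) = 4/7; P(data | bowl B) = (4/5)(3/4)(2/3) = 2/5.
Weighting by the prior gives 3/5 · 4/7 = 12/35, 2/5 · 2/5 = 4/25; with total 88/175.
So P(bowl A | data) = (12/35) / (88/175) = 15/22.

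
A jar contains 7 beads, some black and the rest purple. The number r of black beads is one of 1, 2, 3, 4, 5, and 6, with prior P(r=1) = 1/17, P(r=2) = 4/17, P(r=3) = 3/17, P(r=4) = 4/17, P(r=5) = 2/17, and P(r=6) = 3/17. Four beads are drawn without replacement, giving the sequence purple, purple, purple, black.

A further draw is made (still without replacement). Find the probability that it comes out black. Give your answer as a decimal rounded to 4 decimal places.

0.4386

Compute the likelihood of the observed sequence for each case: P(data | r = 1) = (6/7)(5/6)(4/5)(1/4) = 1/7; P(data | r = 2) = (5/7)(4/6)(3/5)(2/4) = 1/7; P(data | r = 3) = (4/7)(3/6)(2/5)(3/4) = 3/35; P(data | r = 4) = (3/7)(2/6)(1/5)(4/4) = 1/35; P(data | r = 5) = (2/7)(1/6)(0/5) = 0; P(data | r = 6) = (1/7)(0/6) = 0.
The prior-weighted likelihoods are 1/17 · 1/7 = 1/119, 4/17 · 1/7 = 4/119, 3/17 · 3/35 = 9/595, 4/17 · 1/35 = 4/595, 2/17 · 0 = 0, 3/17 · 0 = 0; with total 38/595.
Normalising, the posterior is P(r = 1 | data) = 5/38, P(r = 2 | data) = 10/19, P(r = 3 | data) = 9/38, P(r = 4 | data) = 2/19, P(r = 5 | data) = 0, P(r = 6 | data) = 0.
The predictive probability is P(black next | data) = (0)(5/38) + (1/3)(10/19) + (2/3)(9/38) + (1)(2/19) = 25/57.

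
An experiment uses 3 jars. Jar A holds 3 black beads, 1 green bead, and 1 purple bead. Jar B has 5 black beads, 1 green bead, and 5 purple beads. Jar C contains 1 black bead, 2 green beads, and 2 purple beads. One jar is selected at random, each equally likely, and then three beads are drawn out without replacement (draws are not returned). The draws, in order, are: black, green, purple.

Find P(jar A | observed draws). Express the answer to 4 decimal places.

Under each hypothesis, the probability of the observed sequence is: P(data | jar A) = (3/5)(1/4)(1/3) = 0.05; P(data | jar B) = (5/11)(1/10)(5/9) = 0.025253; P(data | jar C) = (1/5)(2/4)(2/3) = 0.066667.
The prior-weighted likelihoods are 1/3 · 0.05 = 0.016667, 1/3 · 0.025253 = 0.0084175, 1/3 · 0.066667 = 0.022222; these sum to 0.047306.
Therefore the posterior P(jar A | data) = (0.016667) / (0.047306) = 0.35231.

0.3523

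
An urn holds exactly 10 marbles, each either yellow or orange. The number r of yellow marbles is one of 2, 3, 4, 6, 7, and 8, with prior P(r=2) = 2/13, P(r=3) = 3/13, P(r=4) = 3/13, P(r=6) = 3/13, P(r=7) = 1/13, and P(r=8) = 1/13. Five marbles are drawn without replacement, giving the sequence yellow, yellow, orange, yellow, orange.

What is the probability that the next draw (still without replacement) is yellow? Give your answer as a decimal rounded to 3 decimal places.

0.513

The likelihood of the observed sequence under each hypothesis: P(data | r = 2) = (2/10)(1/9)(8/8)(0/7) = 0; P(data | r = 3) = (3/10)(2/9)(7/8)(1/7)(6/6) = 0.0083333; P(data | r = 4) = (4/10)(3/9)(6/8)(2/7)(5/6) = 0.02381; P(data | r = 6) = (6/10)(5/9)(4/8)(4/7)(3/6) = 0.047619; P(data | r = 7) = (7/10)(6/9)(3/8)(5/7)(2/6) = 0.041667; P(data | r = 8) = (8/10)(7/9)(2/8)(6/7)(1/6) = 0.022222.
The prior-weighted likelihoods are 2/13 · 0 = 0, 3/13 · 0.0083333 = 0.0019231, 3/13 · 0.02381 = 0.0054945, 3/13 · 0.047619 = 0.010989, 1/13 · 0.041667 = 0.0032051, 1/13 · 0.022222 = 0.0017094; these sum to 0.023321.
Dividing through by the total gives posterior P(r = 2 | data) = 0, P(r = 3 | data) = 0.082461, P(r = 4 | data) = 0.2356, P(r = 6 | data) = 0.4712, P(r = 7 | data) = 0.13743, P(r = 8 | data) = 0.073298.
The predictive probability is P(yellow next | data) = (0)(0.082461) + (1/5)(0.2356) + (3/5)(0.4712) + (4/5)(0.13743) + (1)(0.073298) = 0.51309.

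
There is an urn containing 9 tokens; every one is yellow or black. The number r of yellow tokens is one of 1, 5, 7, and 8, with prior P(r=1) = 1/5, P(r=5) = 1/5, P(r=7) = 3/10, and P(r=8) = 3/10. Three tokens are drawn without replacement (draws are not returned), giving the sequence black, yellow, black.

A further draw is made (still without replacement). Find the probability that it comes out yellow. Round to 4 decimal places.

Under each hypothesis, the probability of the observed sequence is: P(data | r = 1) = (8/9)(1/8)(7/7) = 0.11111; P(data | r = 5) = (4/9)(5/8)(3/7) = 0.11905; P(data | r = 7) = (2/9)(7/8)(1/7) = 0.027778; P(data | r = 8) = (1/9)(8/8)(0/7) = 0.
Weighting by the prior gives 1/5 · 0.11111 = 0.022222, 1/5 · 0.11905 = 0.02381, 3/10 · 0.027778 = 0.0083333, 3/10 · 0 = 0; with total 0.054365.
The posterior is then P(r = 1 | data) = 0.40876, P(r = 5 | data) = 0.43796, P(r = 7 | data) = 0.15328, P(r = 8 | data) = 0.
Averaging over the posterior, P(yellow next | data) = (0)(0.40876) + (2/3)(0.43796) + (1)(0.15328) = 0.44526.

0.4453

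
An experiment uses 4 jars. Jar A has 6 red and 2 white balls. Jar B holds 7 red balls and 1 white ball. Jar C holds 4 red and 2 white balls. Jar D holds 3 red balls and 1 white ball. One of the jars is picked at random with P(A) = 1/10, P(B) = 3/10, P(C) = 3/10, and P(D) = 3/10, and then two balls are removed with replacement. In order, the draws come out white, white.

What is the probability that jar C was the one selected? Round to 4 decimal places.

0.5289

Compute the likelihood of the observed sequence for each case: P(data | jar A) = (2/8)(2/8) = 0.0625; P(data | jar B) = (1/8)(1/8) = 0.015625; P(data | jar C) = (2/6)(2/6) = 0.11111; P(data | jar D) = (1/4)(1/4) = 0.0625.
The prior-weighted likelihoods are 1/10 · 0.0625 = 0.00625, 3/10 · 0.015625 = 0.0046875, 3/10 · 0.11111 = 0.033333, 3/10 · 0.0625 = 0.01875; these sum to 0.063021.
Hence P(jar C | data) = (0.033333) / (0.063021) = 0.52893.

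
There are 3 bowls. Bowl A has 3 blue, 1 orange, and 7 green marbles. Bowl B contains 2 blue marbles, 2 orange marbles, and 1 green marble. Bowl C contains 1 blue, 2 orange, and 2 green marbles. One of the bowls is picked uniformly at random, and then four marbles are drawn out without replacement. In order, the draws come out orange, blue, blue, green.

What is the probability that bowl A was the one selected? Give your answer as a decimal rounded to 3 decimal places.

The likelihood of the observed sequence under each hypothesis: P(data | bowl A) = (1/11)(3/10)(2/9)(7/8) = 0.005303; P(data | bowl B) = (2/5)(2/4)(1/3)(1/2) = 0.033333; P(data | bowl C) = (2/5)(1/4)(0/3) = 0.
Multiplying each by its prior: 1/3 · 0.005303 = 0.0017677, 1/3 · 0.033333 = 0.011111, 1/3 · 0 = 0; these sum to 0.012879.
By Bayes' rule, P(bowl A | data) = (0.0017677) / (0.012879) = 0.13725.

0.137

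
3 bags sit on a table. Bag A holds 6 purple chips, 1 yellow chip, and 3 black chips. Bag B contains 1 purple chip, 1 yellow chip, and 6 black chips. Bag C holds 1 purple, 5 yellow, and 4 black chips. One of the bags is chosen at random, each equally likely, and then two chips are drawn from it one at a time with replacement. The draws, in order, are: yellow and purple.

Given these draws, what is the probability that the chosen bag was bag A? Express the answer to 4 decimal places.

Compute the likelihood of the observed sequence for each case: P(data | bag A) = (1/10)(6/10) = 0.06; P(data | bag B) = (1/8)(1/8) = 0.015625; P(data | bag C) = (5/10)(1/10) = 0.05.
Weighting by the prior gives 1/3 · 0.06 = 0.02, 1/3 · 0.015625 = 0.0052083, 1/3 · 0.05 = 0.016667; these sum to 0.041875.
Hence P(bag A | data) = (0.02) / (0.041875) = 0.47761.

0.4776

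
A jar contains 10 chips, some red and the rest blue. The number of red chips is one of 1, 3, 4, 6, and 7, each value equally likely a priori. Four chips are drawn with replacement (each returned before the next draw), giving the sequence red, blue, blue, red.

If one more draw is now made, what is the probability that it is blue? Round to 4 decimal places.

Under each hypothesis, the probability of the observed sequence is: P(data | r = 1) = (1/10)(9/10)(9/10)(1/10) = 0.0081; P(data | r = 3) = (3/10)(7/10)(7/10)(3/10) = 0.0441; P(data | r = 4) = (4/10)(6/10)(6/10)(4/10) = 0.0576; P(data | r = 6) = (6/10)(4/10)(4/10)(6/10) = 0.0576; P(data | r = 7) = (7/10)(3/10)(3/10)(7/10) = 0.0441.
The prior-weighted likelihoods are 1/5 · 0.0081 = 0.00162, 1/5 · 0.0441 = 0.00882, 1/5 · 0.0576 = 0.01152, 1/5 · 0.0576 = 0.01152, 1/5 · 0.0441 = 0.00882; with total 0.0423.
Dividing through by the total gives posterior P(r = 1 | data) = 0.038298, P(r = 3 | data) = 0.20851, P(r = 4 | data) = 0.27234, P(r = 6 | data) = 0.27234, P(r = 7 | data) = 0.20851.
So P(blue next | data) = Σ P(blue next | H) P(H | data) = (9/10)(0.038298) + (7/10)(0.20851) + (3/5)(0.27234) + (2/5)(0.27234) + (3/10)(0.20851) = 0.51532.

0.5153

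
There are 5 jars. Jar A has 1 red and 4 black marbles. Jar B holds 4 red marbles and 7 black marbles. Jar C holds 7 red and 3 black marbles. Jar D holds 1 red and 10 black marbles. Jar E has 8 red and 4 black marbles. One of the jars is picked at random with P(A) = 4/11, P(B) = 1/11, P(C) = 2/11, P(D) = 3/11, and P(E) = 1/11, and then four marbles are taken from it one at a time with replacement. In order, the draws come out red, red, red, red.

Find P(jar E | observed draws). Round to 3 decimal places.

Compute the likelihood of the observed sequence for each case: P(data | jar A) = (1/5)(1/5)(1/5)(1/5) = 0.0016; P(data | jar B) = (4/11)(4/11)(4/11)(4/11) = 0.017485; P(data | jar C) = (7/10)(7/10)(7/10)(7/10) = 0.2401; P(data | jar D) = (1/11)(1/11)(1/11)(1/11) = 6.8301e-05; P(data | jar E) = (8/12)(8/12)(8/12)(8/12) = 0.19753.
Multiplying each by its prior: 4/11 · 0.0016 = 0.00058182, 1/11 · 0.017485 = 0.0015896, 2/11 · 0.2401 = 0.043655, 3/11 · 6.8301e-05 = 1.8628e-05, 1/11 · 0.19753 = 0.017957; with total 0.063802.
Therefore the posterior P(jar E | data) = (0.017957) / (0.063802) = 0.28145.

0.281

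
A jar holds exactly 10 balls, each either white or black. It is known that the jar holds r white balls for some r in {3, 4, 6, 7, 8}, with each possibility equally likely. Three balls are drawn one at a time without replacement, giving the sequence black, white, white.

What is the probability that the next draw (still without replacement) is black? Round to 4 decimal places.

Under each hypothesis, the probability of the observed sequence is: P(data | r = 3) = (7/10)(3/9)(2/8) = 7/120; P(data | r = 4) = (6/10)(4/9)(3/8) = 1/10; P(data | r = 6) = (4/10)(6/9)(5/8) = 1/6; P(data | r = 7) = (3/10)(7/9)(6/8) = 7/40; P(data | r = 8) = (2/10)(8/9)(7/8) = 7/45.
Weighting by the prior gives 1/5 · 7/120 = 7/600, 1/5 · 1/10 = 1/50, 1/5 · 1/6 = 1/30, 1/5 · 7/40 = 7/200, 1/5 · 7/45 = 7/225; summing to 59/450.
Dividing through by the total gives posterior P(r = 3 | data) = 21/236, P(r = 4 | data) = 9/59, P(r = 6 | data) = 15/59, P(r = 7 | data) = 63/236, P(r = 8 | data) = 14/59.
The predictive probability is P(black next | data) = (6/7)(21/236) + (5/7)(9/59) + (3/7)(15/59) + (2/7)(63/236) + (1/7)(14/59) = 167/413.

0.4044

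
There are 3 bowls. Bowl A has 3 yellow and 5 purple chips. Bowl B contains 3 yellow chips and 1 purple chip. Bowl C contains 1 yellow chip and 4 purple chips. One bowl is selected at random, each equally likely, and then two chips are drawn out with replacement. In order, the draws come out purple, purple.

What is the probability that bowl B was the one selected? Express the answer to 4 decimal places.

For each hypothesis, P(data | H) works out to: P(data | bowl A) = (5/8)(5/8) = 0.39062; P(data | bowl B) = (1/4)(1/4) = 0.0625; P(data | bowl C) = (4/5)(4/5) = 0.64.
The prior-weighted likelihoods are 1/3 · 0.39062 = 0.13021, 1/3 · 0.0625 = 0.020833, 1/3 · 0.64 = 0.21333; with total 0.36438.
So P(bowl B | data) = (0.020833) / (0.36438) = 0.057176.

0.0572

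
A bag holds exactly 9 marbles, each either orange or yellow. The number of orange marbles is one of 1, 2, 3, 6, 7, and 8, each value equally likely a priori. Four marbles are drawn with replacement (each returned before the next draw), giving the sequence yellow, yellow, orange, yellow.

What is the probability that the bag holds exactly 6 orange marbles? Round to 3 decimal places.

0.078

Under each hypothesis, the probability of the observed sequence is: P(data | r = 1) = (8/9)(8/9)(1/9)(8/9) = 0.078037; P(data | r = 2) = (7/9)(7/9)(2/9)(7/9) = 0.10456; P(data | r = 3) = (6/9)(6/9)(3/9)(6/9) = 0.098765; P(data | r = 6) = (3/9)(3/9)(6/9)(3/9) = 0.024691; P(data | r = 7) = (2/9)(2/9)(7/9)(2/9) = 0.0085353; P(data | r = 8) = (1/9)(1/9)(8/9)(1/9) = 0.0012193.
Weighting by the prior gives 1/6 · 0.078037 = 0.013006, 1/6 · 0.10456 = 0.017426, 1/6 · 0.098765 = 0.016461, 1/6 · 0.024691 = 0.0041152, 1/6 · 0.0085353 = 0.0014225, 1/6 · 0.0012193 = 0.00020322; these sum to 0.052634.
So P(r = 6 | data) = (0.0041152) / (0.052634) = 0.078185.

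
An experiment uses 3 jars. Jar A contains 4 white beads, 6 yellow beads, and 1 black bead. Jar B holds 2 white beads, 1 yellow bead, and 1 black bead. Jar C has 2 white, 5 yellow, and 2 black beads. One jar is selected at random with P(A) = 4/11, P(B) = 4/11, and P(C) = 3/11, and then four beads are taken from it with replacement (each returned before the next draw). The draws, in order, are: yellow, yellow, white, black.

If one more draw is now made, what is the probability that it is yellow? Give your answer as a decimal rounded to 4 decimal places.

The likelihood of the observed sequence under each hypothesis: P(data | jar A) = (6/11)(6/11)(4/11)(1/11) = 0.0098354; P(data | jar B) = (1/4)(1/4)(2/4)(1/4) = 0.0078125; P(data | jar C) = (5/9)(5/9)(2/9)(2/9) = 0.015242.
The prior-weighted likelihoods are 4/11 · 0.0098354 = 0.0035765, 4/11 · 0.0078125 = 0.0028409, 3/11 · 0.015242 = 0.0041568; these sum to 0.010574.
Dividing through by the total gives posterior P(jar A | data) = 0.33823, P(jar B | data) = 0.26866, P(jar C | data) = 0.39311.
Averaging over the posterior, P(yellow next | data) = (6/11)(0.33823) + (1/4)(0.26866) + (5/9)(0.39311) = 0.47005.

0.4700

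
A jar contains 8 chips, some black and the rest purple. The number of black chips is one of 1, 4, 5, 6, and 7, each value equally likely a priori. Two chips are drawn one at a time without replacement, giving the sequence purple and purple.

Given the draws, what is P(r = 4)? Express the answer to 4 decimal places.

The likelihood of the observed sequence under each hypothesis: P(data | r = 1) = (7/8)(6/7) = 3/4; P(data | r = 4) = (4/8)(3/7) = 3/14; P(data | r = 5) = (3/8)(2/7) = 3/28; P(data | r = 6) = (2/8)(1/7) = 1/28; P(data | r = 7) = (1/8)(0/7) = 0.
Multiplying each by its prior: 1/5 · 3/4 = 3/20, 1/5 · 3/14 = 3/70, 1/5 · 3/28 = 3/140, 1/5 · 1/28 = 1/140, 1/5 · 0 = 0; summing to 31/140.
So P(r = 4 | data) = (3/70) / (31/140) = 6/31.

0.1935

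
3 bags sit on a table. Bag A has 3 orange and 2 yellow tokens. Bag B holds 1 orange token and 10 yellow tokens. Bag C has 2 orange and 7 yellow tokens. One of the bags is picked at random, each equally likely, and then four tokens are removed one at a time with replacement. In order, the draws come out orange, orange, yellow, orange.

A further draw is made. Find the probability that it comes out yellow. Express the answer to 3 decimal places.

0.437

Under each hypothesis, the probability of the observed sequence is: P(data | bag A) = (3/5)(3/5)(2/5)(3/5) = 0.0864; P(data | bag B) = (1/11)(1/11)(10/11)(1/11) = 0.00068301; P(data | bag C) = (2/9)(2/9)(7/9)(2/9) = 0.0085353.
The prior-weighted likelihoods are 1/3 · 0.0864 = 0.0288, 1/3 · 0.00068301 = 0.00022767, 1/3 · 0.0085353 = 0.0028451; summing to 0.031873.
The posterior is then P(bag A | data) = 0.90359, P(bag B | data) = 0.0071431, P(bag C | data) = 0.089264.
Averaging over the posterior, P(yellow next | data) = (2/5)(0.90359) + (10/11)(0.0071431) + (7/9)(0.089264) = 0.43736.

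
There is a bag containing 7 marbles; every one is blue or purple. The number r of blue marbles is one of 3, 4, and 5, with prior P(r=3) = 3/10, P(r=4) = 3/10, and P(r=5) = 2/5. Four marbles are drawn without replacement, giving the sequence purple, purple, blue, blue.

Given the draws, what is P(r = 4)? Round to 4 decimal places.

0.3649

Compute the likelihood of the observed sequence for each case: P(data | r = 3) = (4/7)(3/6)(3/5)(2/4) = 3/35; P(data | r = 4) = (3/7)(2/6)(4/5)(3/4) = 3/35; P(data | r = 5) = (2/7)(1/6)(5/5)(4/4) = 1/21.
Multiplying each by its prior: 3/10 · 3/35 = 9/350, 3/10 · 3/35 = 9/350, 2/5 · 1/21 = 2/105; summing to 37/525.
Hence P(r = 4 | data) = (9/350) / (37/525) = 27/74.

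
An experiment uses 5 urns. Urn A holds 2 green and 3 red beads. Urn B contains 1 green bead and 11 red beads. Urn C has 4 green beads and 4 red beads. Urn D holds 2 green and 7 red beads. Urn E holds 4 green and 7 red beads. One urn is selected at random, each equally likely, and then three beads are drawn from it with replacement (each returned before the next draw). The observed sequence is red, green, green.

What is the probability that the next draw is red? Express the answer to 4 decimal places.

0.5983

The likelihood of the observed sequence under each hypothesis: P(data | urn A) = (3/5)(2/5)(2/5) = 0.096; P(data | urn B) = (11/12)(1/12)(1/12) = 0.0063657; P(data | urn C) = (4/8)(4/8)(4/8) = 0.125; P(data | urn D) = (7/9)(2/9)(2/9) = 0.038409; P(data | urn E) = (7/11)(4/11)(4/11) = 0.084147.
Weighting by the prior gives 1/5 · 0.096 = 0.0192, 1/5 · 0.0063657 = 0.0012731, 1/5 · 0.125 = 0.025, 1/5 · 0.038409 = 0.0076818, 1/5 · 0.084147 = 0.016829; summing to 0.069984.
The posterior is then P(urn A | data) = 0.27435, P(urn B | data) = 0.018192, P(urn C | data) = 0.35722, P(urn D | data) = 0.10976, P(urn E | data) = 0.24047.
The predictive probability is P(red next | data) = (3/5)(0.27435) + (11/12)(0.018192) + (1/2)(0.35722) + (7/9)(0.10976) + (7/11)(0.24047) = 0.5983.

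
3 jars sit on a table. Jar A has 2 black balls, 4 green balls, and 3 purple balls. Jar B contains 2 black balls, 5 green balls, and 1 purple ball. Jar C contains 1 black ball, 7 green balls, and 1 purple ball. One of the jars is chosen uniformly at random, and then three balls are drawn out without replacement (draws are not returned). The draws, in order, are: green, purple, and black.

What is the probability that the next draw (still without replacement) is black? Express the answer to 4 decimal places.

0.1522

The likelihood of the observed sequence under each hypothesis: P(data | jar A) = (4/9)(3/8)(2/7) = 1/21; P(data | jar B) = (5/8)(1/7)(2/6) = 5/168; P(data | jar C) = (7/9)(1/8)(1/7) = 1/72.
Multiplying each by its prior: 1/3 · 1/21 = 1/63, 1/3 · 5/168 = 5/504, 1/3 · 1/72 = 1/216; these sum to 23/756.
The posterior is then P(jar A | data) = 12/23, P(jar B | data) = 15/46, P(jar C | data) = 7/46.
The predictive probability is P(black next | data) = (1/6)(12/23) + (1/5)(15/46) + (0)(7/46) = 7/46.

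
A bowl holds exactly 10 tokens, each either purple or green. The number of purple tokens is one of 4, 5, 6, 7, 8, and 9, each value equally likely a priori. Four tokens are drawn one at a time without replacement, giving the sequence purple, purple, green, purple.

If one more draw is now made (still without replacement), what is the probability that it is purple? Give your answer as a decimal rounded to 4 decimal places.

0.6769

Compute the likelihood of the observed sequence for each case: P(data | r = 4) = (4/10)(3/9)(6/8)(2/7) = 1/35; P(data | r = 5) = (5/10)(4/9)(5/8)(3/7) = 5/84; P(data | r = 6) = (6/10)(5/9)(4/8)(4/7) = 2/21; P(data | r = 7) = (7/10)(6/9)(3/8)(5/7) = 1/8; P(data | r = 8) = (8/10)(7/9)(2/8)(6/7) = 2/15; P(data | r = 9) = (9/10)(8/9)(1/8)(7/7) = 1/10.
Weighting by the prior gives 1/6 · 1/35 = 1/210, 1/6 · 5/84 = 5/504, 1/6 · 2/21 = 1/63, 1/6 · 1/8 = 1/48, 1/6 · 2/15 = 1/45, 1/6 · 1/10 = 1/60; these sum to 13/144.
Dividing through by the total gives posterior P(r = 4 | data) = 24/455, P(r = 5 | data) = 10/91, P(r = 6 | data) = 16/91, P(r = 7 | data) = 3/13, P(r = 8 | data) = 16/65, P(r = 9 | data) = 12/65.
So P(purple next | data) = Σ P(purple next | H) P(H | data) = (1/6)(24/455) + (1/3)(10/91) + (1/2)(16/91) + (2/3)(3/13) + (5/6)(16/65) + (1)(12/65) = 44/65.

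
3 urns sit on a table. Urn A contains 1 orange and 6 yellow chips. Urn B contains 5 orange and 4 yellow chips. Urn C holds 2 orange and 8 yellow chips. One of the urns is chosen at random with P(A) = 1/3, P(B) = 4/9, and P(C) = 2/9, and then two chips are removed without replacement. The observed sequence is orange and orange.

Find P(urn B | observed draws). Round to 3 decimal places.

0.962

For each hypothesis, P(data | H) works out to: P(data | urn A) = (1/7)(0/6) = 0; P(data | urn B) = (5/9)(4/8) = 5/18; P(data | urn C) = (2/10)(1/9) = 1/45.
Multiplying each by its prior: 1/3 · 0 = 0, 4/9 · 5/18 = 10/81, 2/9 · 1/45 = 2/405; with total 52/405.
Hence P(urn B | data) = (10/81) / (52/405) = 25/26.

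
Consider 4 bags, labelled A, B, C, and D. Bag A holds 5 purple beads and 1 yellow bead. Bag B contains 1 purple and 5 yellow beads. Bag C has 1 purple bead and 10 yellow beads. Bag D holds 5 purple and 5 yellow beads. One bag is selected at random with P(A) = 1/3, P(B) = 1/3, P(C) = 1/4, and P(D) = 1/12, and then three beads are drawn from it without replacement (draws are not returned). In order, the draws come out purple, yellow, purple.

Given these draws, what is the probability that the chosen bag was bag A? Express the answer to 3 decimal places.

0.828

For each hypothesis, P(data | H) works out to: P(data | bag A) = (5/6)(1/5)(4/4) = 1/6; P(data | bag B) = (1/6)(5/5)(0/4) = 0; P(data | bag C) = (1/11)(10/10)(0/9) = 0; P(data | bag D) = (5/10)(5/9)(4/8) = 5/36.
Multiplying each by its prior: 1/3 · 1/6 = 1/18, 1/3 · 0 = 0, 1/4 · 0 = 0, 1/12 · 5/36 = 5/432; summing to 29/432.
Therefore the posterior P(bag A | data) = (1/18) / (29/432) = 24/29.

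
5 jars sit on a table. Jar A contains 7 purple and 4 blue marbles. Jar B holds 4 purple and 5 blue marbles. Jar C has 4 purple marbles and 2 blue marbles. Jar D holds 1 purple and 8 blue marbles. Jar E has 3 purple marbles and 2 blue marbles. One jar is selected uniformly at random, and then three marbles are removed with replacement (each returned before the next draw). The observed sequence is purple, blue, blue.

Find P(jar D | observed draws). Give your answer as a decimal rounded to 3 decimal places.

For each hypothesis, P(data | H) works out to: P(data | jar A) = (7/11)(4/11)(4/11) = 0.084147; P(data | jar B) = (4/9)(5/9)(5/9) = 0.13717; P(data | jar C) = (4/6)(2/6)(2/6) = 0.074074; P(data | jar D) = (1/9)(8/9)(8/9) = 0.087791; P(data | jar E) = (3/5)(2/5)(2/5) = 0.096.
Multiplying each by its prior: 1/5 · 0.084147 = 0.016829, 1/5 · 0.13717 = 0.027435, 1/5 · 0.074074 = 0.014815, 1/5 · 0.087791 = 0.017558, 1/5 · 0.096 = 0.0192; these sum to 0.095837.
Therefore the posterior P(jar D | data) = (0.017558) / (0.095837) = 0.18321.

0.183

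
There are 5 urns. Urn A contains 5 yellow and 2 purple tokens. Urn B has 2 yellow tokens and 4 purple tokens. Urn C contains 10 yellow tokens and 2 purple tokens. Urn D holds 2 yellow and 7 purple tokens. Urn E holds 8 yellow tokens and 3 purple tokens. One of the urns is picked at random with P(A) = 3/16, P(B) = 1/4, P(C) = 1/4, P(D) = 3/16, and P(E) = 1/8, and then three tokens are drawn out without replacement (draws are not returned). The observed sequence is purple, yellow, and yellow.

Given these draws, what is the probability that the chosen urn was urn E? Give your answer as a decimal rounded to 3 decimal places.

0.188

For each hypothesis, P(data | H) works out to: P(data | urn A) = (2/7)(5/6)(4/5) = 0.19048; P(data | urn B) = (4/6)(2/5)(1/4) = 0.066667; P(data | urn C) = (2/12)(10/11)(9/10) = 0.13636; P(data | urn D) = (7/9)(2/8)(1/7) = 0.027778; P(data | urn E) = (3/11)(8/10)(7/9) = 0.1697.
Weighting by the prior gives 3/16 · 0.19048 = 0.035714, 1/4 · 0.066667 = 0.016667, 1/4 · 0.13636 = 0.034091, 3/16 · 0.027778 = 0.0052083, 1/8 · 0.1697 = 0.021212; with total 0.11289.
Hence P(urn E | data) = (0.021212) / (0.11289) = 0.1879.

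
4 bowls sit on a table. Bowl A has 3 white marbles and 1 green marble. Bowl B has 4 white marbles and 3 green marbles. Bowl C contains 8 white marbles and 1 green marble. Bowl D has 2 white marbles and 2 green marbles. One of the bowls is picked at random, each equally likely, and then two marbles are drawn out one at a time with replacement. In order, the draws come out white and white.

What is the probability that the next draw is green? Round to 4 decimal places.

0.2557

The likelihood of the observed sequence under each hypothesis: P(data | bowl A) = (3/4)(3/4) = 0.5625; P(data | bowl B) = (4/7)(4/7) = 0.32653; P(data | bowl C) = (8/9)(8/9) = 0.79012; P(data | bowl D) = (2/4)(2/4) = 0.25.
Weighting by the prior gives 1/4 · 0.5625 = 0.14062, 1/4 · 0.32653 = 0.081633, 1/4 · 0.79012 = 0.19753, 1/4 · 0.25 = 0.0625; summing to 0.48229.
The posterior is then P(bowl A | data) = 0.29158, P(bowl B | data) = 0.16926, P(bowl C | data) = 0.40957, P(bowl D | data) = 0.12959.
The predictive probability is P(green next | data) = (1/4)(0.29158) + (3/7)(0.16926) + (1/9)(0.40957) + (1/2)(0.12959) = 0.25574.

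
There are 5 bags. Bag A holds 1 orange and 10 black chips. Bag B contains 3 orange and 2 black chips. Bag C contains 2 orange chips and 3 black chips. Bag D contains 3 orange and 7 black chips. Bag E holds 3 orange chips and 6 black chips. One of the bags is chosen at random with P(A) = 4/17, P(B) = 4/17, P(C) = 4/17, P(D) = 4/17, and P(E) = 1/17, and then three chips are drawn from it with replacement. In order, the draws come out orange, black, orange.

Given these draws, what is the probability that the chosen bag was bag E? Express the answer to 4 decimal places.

0.0563

For each hypothesis, P(data | H) works out to: P(data | bag A) = (1/11)(10/11)(1/11) = 0.0075131; P(data | bag B) = (3/5)(2/5)(3/5) = 0.144; P(data | bag C) = (2/5)(3/5)(2/5) = 0.096; P(data | bag D) = (3/10)(7/10)(3/10) = 0.063; P(data | bag E) = (3/9)(6/9)(3/9) = 0.074074.
The prior-weighted likelihoods are 4/17 · 0.0075131 = 0.0017678, 4/17 · 0.144 = 0.033882, 4/17 · 0.096 = 0.022588, 4/17 · 0.063 = 0.014824, 1/17 · 0.074074 = 0.0043573; these sum to 0.077419.
By Bayes' rule, P(bag E | data) = (0.0043573) / (0.077419) = 0.056282.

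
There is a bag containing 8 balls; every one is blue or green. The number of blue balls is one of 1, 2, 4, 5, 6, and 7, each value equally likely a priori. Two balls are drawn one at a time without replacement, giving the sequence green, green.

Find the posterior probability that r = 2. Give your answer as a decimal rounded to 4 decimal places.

Under each hypothesis, the probability of the observed sequence is: P(data | r = 1) = (7/8)(6/7) = 3/4; P(data | r = 2) = (6/8)(5/7) = 15/28; P(data | r = 4) = (4/8)(3/7) = 3/14; P(data | r = 5) = (3/8)(2/7) = 3/28; P(data | r = 6) = (2/8)(1/7) = 1/28; P(data | r = 7) = (1/8)(0/7) = 0.
Multiplying each by its prior: 1/6 · 3/4 = 1/8, 1/6 · 15/28 = 5/56, 1/6 · 3/14 = 1/28, 1/6 · 3/28 = 1/56, 1/6 · 1/28 = 1/168, 1/6 · 0 = 0; these sum to 23/84.
Hence P(r = 2 | data) = (5/56) / (23/84) = 15/46.

0.3261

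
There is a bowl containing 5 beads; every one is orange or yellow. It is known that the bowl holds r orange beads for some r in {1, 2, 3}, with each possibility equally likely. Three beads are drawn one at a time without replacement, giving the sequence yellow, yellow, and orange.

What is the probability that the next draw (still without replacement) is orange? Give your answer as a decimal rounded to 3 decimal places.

0.400

Under each hypothesis, the probability of the observed sequence is: P(data | r = 1) = (4/5)(3/4)(1/3) = 1/5; P(data | r = 2) = (3/5)(2/4)(2/3) = 1/5; P(data | r = 3) = (2/5)(1/4)(3/3) = 1/10.
The prior-weighted likelihoods are 1/3 · 1/5 = 1/15, 1/3 · 1/5 = 1/15, 1/3 · 1/10 = 1/30; with total 1/6.
Dividing through by the total gives posterior P(r = 1 | data) = 2/5, P(r = 2 | data) = 2/5, P(r = 3 | data) = 1/5.
So P(orange next | data) = Σ P(orange next | H) P(H | data) = (0)(2/5) + (1/2)(2/5) + (1)(1/5) = 2/5.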